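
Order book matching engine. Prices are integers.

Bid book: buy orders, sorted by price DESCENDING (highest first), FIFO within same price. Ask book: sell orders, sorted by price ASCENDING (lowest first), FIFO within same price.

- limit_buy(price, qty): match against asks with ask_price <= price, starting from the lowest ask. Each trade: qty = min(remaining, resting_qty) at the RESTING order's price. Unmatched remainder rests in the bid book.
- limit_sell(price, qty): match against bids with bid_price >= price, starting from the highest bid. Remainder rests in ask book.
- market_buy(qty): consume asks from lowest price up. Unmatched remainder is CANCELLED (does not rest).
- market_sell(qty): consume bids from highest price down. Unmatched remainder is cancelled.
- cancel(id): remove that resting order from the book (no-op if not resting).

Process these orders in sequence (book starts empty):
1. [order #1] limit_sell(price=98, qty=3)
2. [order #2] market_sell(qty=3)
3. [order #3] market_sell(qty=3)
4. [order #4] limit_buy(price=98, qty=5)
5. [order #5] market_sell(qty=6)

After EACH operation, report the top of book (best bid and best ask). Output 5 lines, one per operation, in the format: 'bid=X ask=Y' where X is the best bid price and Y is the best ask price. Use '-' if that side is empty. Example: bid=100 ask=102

After op 1 [order #1] limit_sell(price=98, qty=3): fills=none; bids=[-] asks=[#1:3@98]
After op 2 [order #2] market_sell(qty=3): fills=none; bids=[-] asks=[#1:3@98]
After op 3 [order #3] market_sell(qty=3): fills=none; bids=[-] asks=[#1:3@98]
After op 4 [order #4] limit_buy(price=98, qty=5): fills=#4x#1:3@98; bids=[#4:2@98] asks=[-]
After op 5 [order #5] market_sell(qty=6): fills=#4x#5:2@98; bids=[-] asks=[-]

Answer: bid=- ask=98
bid=- ask=98
bid=- ask=98
bid=98 ask=-
bid=- ask=-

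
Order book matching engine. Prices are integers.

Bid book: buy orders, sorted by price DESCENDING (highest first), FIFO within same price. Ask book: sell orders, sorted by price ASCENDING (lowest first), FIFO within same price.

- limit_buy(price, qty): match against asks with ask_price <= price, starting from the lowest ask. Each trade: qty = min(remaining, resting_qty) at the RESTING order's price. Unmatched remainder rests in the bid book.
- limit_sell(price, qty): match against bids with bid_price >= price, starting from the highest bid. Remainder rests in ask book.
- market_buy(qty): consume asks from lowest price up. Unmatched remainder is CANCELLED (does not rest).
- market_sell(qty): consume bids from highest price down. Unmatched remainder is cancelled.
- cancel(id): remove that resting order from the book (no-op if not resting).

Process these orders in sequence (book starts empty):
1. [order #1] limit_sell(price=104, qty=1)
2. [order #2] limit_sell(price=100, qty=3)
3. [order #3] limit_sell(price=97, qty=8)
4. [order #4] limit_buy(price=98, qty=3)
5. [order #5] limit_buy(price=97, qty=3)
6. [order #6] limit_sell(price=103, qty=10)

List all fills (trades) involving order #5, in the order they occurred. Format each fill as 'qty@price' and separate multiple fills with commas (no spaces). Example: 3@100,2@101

Answer: 3@97

Derivation:
After op 1 [order #1] limit_sell(price=104, qty=1): fills=none; bids=[-] asks=[#1:1@104]
After op 2 [order #2] limit_sell(price=100, qty=3): fills=none; bids=[-] asks=[#2:3@100 #1:1@104]
After op 3 [order #3] limit_sell(price=97, qty=8): fills=none; bids=[-] asks=[#3:8@97 #2:3@100 #1:1@104]
After op 4 [order #4] limit_buy(price=98, qty=3): fills=#4x#3:3@97; bids=[-] asks=[#3:5@97 #2:3@100 #1:1@104]
After op 5 [order #5] limit_buy(price=97, qty=3): fills=#5x#3:3@97; bids=[-] asks=[#3:2@97 #2:3@100 #1:1@104]
After op 6 [order #6] limit_sell(price=103, qty=10): fills=none; bids=[-] asks=[#3:2@97 #2:3@100 #6:10@103 #1:1@104]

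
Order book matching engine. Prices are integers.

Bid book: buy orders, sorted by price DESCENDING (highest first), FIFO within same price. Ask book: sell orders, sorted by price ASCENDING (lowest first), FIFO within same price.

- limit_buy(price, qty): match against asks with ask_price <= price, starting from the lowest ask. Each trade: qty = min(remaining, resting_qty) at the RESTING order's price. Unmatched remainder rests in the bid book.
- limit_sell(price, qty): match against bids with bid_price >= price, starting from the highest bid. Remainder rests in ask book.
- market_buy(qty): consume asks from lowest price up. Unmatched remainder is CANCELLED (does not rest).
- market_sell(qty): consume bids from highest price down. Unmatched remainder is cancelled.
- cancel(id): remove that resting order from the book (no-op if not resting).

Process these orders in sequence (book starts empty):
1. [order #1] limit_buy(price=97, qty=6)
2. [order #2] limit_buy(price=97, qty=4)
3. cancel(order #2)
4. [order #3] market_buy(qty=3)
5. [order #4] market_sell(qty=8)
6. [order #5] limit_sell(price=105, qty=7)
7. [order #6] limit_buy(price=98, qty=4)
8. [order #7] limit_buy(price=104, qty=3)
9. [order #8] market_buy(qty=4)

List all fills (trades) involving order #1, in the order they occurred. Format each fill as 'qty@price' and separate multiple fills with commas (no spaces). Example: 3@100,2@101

After op 1 [order #1] limit_buy(price=97, qty=6): fills=none; bids=[#1:6@97] asks=[-]
After op 2 [order #2] limit_buy(price=97, qty=4): fills=none; bids=[#1:6@97 #2:4@97] asks=[-]
After op 3 cancel(order #2): fills=none; bids=[#1:6@97] asks=[-]
After op 4 [order #3] market_buy(qty=3): fills=none; bids=[#1:6@97] asks=[-]
After op 5 [order #4] market_sell(qty=8): fills=#1x#4:6@97; bids=[-] asks=[-]
After op 6 [order #5] limit_sell(price=105, qty=7): fills=none; bids=[-] asks=[#5:7@105]
After op 7 [order #6] limit_buy(price=98, qty=4): fills=none; bids=[#6:4@98] asks=[#5:7@105]
After op 8 [order #7] limit_buy(price=104, qty=3): fills=none; bids=[#7:3@104 #6:4@98] asks=[#5:7@105]
After op 9 [order #8] market_buy(qty=4): fills=#8x#5:4@105; bids=[#7:3@104 #6:4@98] asks=[#5:3@105]

Answer: 6@97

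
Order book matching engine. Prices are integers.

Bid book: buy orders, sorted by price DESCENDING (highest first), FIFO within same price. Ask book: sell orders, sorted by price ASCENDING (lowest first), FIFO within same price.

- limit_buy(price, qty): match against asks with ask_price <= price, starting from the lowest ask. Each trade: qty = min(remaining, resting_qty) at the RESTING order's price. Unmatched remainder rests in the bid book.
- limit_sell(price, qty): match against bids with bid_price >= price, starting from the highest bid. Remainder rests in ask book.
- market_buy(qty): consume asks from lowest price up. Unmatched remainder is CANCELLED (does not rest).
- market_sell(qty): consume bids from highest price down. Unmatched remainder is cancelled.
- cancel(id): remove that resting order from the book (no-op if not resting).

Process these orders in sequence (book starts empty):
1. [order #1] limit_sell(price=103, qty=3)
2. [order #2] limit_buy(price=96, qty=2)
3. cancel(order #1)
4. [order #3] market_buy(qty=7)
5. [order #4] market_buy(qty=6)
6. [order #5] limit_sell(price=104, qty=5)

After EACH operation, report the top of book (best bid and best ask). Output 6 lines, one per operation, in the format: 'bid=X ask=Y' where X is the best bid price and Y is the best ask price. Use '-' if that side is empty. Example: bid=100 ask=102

Answer: bid=- ask=103
bid=96 ask=103
bid=96 ask=-
bid=96 ask=-
bid=96 ask=-
bid=96 ask=104

Derivation:
After op 1 [order #1] limit_sell(price=103, qty=3): fills=none; bids=[-] asks=[#1:3@103]
After op 2 [order #2] limit_buy(price=96, qty=2): fills=none; bids=[#2:2@96] asks=[#1:3@103]
After op 3 cancel(order #1): fills=none; bids=[#2:2@96] asks=[-]
After op 4 [order #3] market_buy(qty=7): fills=none; bids=[#2:2@96] asks=[-]
After op 5 [order #4] market_buy(qty=6): fills=none; bids=[#2:2@96] asks=[-]
After op 6 [order #5] limit_sell(price=104, qty=5): fills=none; bids=[#2:2@96] asks=[#5:5@104]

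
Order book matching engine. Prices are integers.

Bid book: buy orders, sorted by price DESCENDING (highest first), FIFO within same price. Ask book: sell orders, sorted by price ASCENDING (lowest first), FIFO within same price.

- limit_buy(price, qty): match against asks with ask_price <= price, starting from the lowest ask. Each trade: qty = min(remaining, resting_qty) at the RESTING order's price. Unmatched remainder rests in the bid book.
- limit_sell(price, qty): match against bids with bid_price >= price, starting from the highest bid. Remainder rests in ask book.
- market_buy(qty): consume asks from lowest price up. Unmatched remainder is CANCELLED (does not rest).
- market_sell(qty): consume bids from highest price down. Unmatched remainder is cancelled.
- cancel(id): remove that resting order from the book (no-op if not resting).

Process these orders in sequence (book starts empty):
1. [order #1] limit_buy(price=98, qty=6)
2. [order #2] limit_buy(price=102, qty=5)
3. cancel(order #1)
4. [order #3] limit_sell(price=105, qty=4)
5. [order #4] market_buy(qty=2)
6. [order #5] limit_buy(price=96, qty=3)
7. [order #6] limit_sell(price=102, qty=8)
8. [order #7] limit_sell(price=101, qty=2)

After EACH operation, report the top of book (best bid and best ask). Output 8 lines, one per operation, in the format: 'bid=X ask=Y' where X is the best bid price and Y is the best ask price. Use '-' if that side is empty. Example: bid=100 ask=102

After op 1 [order #1] limit_buy(price=98, qty=6): fills=none; bids=[#1:6@98] asks=[-]
After op 2 [order #2] limit_buy(price=102, qty=5): fills=none; bids=[#2:5@102 #1:6@98] asks=[-]
After op 3 cancel(order #1): fills=none; bids=[#2:5@102] asks=[-]
After op 4 [order #3] limit_sell(price=105, qty=4): fills=none; bids=[#2:5@102] asks=[#3:4@105]
After op 5 [order #4] market_buy(qty=2): fills=#4x#3:2@105; bids=[#2:5@102] asks=[#3:2@105]
After op 6 [order #5] limit_buy(price=96, qty=3): fills=none; bids=[#2:5@102 #5:3@96] asks=[#3:2@105]
After op 7 [order #6] limit_sell(price=102, qty=8): fills=#2x#6:5@102; bids=[#5:3@96] asks=[#6:3@102 #3:2@105]
After op 8 [order #7] limit_sell(price=101, qty=2): fills=none; bids=[#5:3@96] asks=[#7:2@101 #6:3@102 #3:2@105]

Answer: bid=98 ask=-
bid=102 ask=-
bid=102 ask=-
bid=102 ask=105
bid=102 ask=105
bid=102 ask=105
bid=96 ask=102
bid=96 ask=101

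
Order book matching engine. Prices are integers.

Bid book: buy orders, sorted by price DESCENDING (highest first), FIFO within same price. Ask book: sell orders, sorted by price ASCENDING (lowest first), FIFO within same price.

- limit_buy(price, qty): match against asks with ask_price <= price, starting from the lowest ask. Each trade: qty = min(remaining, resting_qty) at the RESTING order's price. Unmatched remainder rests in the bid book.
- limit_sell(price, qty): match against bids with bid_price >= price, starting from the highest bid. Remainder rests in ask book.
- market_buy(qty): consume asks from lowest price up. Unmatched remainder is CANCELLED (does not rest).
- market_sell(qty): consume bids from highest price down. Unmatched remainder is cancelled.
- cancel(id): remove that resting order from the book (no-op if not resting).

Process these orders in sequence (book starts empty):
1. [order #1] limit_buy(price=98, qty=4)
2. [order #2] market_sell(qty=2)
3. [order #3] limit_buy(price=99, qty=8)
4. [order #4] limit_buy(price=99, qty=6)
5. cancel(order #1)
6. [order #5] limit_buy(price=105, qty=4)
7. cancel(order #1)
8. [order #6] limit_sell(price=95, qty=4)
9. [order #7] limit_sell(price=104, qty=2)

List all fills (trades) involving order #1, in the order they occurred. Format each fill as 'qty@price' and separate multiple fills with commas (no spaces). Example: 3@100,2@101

After op 1 [order #1] limit_buy(price=98, qty=4): fills=none; bids=[#1:4@98] asks=[-]
After op 2 [order #2] market_sell(qty=2): fills=#1x#2:2@98; bids=[#1:2@98] asks=[-]
After op 3 [order #3] limit_buy(price=99, qty=8): fills=none; bids=[#3:8@99 #1:2@98] asks=[-]
After op 4 [order #4] limit_buy(price=99, qty=6): fills=none; bids=[#3:8@99 #4:6@99 #1:2@98] asks=[-]
After op 5 cancel(order #1): fills=none; bids=[#3:8@99 #4:6@99] asks=[-]
After op 6 [order #5] limit_buy(price=105, qty=4): fills=none; bids=[#5:4@105 #3:8@99 #4:6@99] asks=[-]
After op 7 cancel(order #1): fills=none; bids=[#5:4@105 #3:8@99 #4:6@99] asks=[-]
After op 8 [order #6] limit_sell(price=95, qty=4): fills=#5x#6:4@105; bids=[#3:8@99 #4:6@99] asks=[-]
After op 9 [order #7] limit_sell(price=104, qty=2): fills=none; bids=[#3:8@99 #4:6@99] asks=[#7:2@104]

Answer: 2@98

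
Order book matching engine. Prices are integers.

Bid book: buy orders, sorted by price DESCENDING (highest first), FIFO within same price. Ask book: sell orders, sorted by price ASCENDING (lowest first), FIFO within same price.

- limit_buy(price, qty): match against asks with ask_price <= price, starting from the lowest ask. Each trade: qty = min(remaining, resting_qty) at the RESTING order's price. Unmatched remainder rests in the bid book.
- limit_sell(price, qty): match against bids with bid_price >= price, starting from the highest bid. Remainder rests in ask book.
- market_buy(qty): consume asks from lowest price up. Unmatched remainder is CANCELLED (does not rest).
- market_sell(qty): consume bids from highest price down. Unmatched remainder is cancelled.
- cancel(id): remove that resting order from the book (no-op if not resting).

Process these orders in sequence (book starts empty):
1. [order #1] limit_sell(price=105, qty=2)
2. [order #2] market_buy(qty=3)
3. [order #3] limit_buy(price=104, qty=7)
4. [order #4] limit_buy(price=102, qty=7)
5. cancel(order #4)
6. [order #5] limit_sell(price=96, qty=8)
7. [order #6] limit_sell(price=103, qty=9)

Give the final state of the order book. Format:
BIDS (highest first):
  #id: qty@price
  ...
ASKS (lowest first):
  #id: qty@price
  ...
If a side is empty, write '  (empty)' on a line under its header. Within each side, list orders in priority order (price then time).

Answer: BIDS (highest first):
  (empty)
ASKS (lowest first):
  #5: 1@96
  #6: 9@103

Derivation:
After op 1 [order #1] limit_sell(price=105, qty=2): fills=none; bids=[-] asks=[#1:2@105]
After op 2 [order #2] market_buy(qty=3): fills=#2x#1:2@105; bids=[-] asks=[-]
After op 3 [order #3] limit_buy(price=104, qty=7): fills=none; bids=[#3:7@104] asks=[-]
After op 4 [order #4] limit_buy(price=102, qty=7): fills=none; bids=[#3:7@104 #4:7@102] asks=[-]
After op 5 cancel(order #4): fills=none; bids=[#3:7@104] asks=[-]
After op 6 [order #5] limit_sell(price=96, qty=8): fills=#3x#5:7@104; bids=[-] asks=[#5:1@96]
After op 7 [order #6] limit_sell(price=103, qty=9): fills=none; bids=[-] asks=[#5:1@96 #6:9@103]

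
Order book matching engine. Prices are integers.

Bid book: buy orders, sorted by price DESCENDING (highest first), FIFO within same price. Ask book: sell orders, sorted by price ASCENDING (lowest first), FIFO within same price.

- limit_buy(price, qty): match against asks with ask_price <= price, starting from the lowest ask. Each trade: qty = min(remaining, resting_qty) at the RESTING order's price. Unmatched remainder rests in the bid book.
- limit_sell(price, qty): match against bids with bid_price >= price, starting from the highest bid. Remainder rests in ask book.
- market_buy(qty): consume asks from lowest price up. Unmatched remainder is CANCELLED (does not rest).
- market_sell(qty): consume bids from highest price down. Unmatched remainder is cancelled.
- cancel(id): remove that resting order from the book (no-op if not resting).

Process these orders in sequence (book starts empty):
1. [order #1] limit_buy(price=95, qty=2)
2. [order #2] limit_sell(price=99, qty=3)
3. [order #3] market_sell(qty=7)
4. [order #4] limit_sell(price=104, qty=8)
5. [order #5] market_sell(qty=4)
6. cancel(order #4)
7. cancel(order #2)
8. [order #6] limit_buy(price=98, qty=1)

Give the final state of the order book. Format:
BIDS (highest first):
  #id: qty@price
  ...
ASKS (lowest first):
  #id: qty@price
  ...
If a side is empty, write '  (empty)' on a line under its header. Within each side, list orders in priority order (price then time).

After op 1 [order #1] limit_buy(price=95, qty=2): fills=none; bids=[#1:2@95] asks=[-]
After op 2 [order #2] limit_sell(price=99, qty=3): fills=none; bids=[#1:2@95] asks=[#2:3@99]
After op 3 [order #3] market_sell(qty=7): fills=#1x#3:2@95; bids=[-] asks=[#2:3@99]
After op 4 [order #4] limit_sell(price=104, qty=8): fills=none; bids=[-] asks=[#2:3@99 #4:8@104]
After op 5 [order #5] market_sell(qty=4): fills=none; bids=[-] asks=[#2:3@99 #4:8@104]
After op 6 cancel(order #4): fills=none; bids=[-] asks=[#2:3@99]
After op 7 cancel(order #2): fills=none; bids=[-] asks=[-]
After op 8 [order #6] limit_buy(price=98, qty=1): fills=none; bids=[#6:1@98] asks=[-]

Answer: BIDS (highest first):
  #6: 1@98
ASKS (lowest first):
  (empty)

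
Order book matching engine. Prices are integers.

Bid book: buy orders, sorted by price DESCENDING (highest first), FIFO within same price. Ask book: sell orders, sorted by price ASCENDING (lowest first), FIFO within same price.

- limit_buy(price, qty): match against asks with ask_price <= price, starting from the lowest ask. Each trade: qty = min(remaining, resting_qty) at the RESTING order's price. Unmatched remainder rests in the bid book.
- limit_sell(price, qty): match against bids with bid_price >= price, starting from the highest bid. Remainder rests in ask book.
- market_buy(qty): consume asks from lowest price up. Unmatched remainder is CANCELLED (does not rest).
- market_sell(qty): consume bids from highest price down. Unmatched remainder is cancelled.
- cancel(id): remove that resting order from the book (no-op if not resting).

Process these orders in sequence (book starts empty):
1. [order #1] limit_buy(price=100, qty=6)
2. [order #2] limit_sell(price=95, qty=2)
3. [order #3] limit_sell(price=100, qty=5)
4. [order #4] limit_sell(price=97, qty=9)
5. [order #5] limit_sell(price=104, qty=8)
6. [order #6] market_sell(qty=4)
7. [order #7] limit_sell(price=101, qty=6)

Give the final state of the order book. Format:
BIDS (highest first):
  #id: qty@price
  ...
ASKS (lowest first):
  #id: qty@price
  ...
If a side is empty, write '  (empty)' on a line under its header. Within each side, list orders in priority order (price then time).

After op 1 [order #1] limit_buy(price=100, qty=6): fills=none; bids=[#1:6@100] asks=[-]
After op 2 [order #2] limit_sell(price=95, qty=2): fills=#1x#2:2@100; bids=[#1:4@100] asks=[-]
After op 3 [order #3] limit_sell(price=100, qty=5): fills=#1x#3:4@100; bids=[-] asks=[#3:1@100]
After op 4 [order #4] limit_sell(price=97, qty=9): fills=none; bids=[-] asks=[#4:9@97 #3:1@100]
After op 5 [order #5] limit_sell(price=104, qty=8): fills=none; bids=[-] asks=[#4:9@97 #3:1@100 #5:8@104]
After op 6 [order #6] market_sell(qty=4): fills=none; bids=[-] asks=[#4:9@97 #3:1@100 #5:8@104]
After op 7 [order #7] limit_sell(price=101, qty=6): fills=none; bids=[-] asks=[#4:9@97 #3:1@100 #7:6@101 #5:8@104]

Answer: BIDS (highest first):
  (empty)
ASKS (lowest first):
  #4: 9@97
  #3: 1@100
  #7: 6@101
  #5: 8@104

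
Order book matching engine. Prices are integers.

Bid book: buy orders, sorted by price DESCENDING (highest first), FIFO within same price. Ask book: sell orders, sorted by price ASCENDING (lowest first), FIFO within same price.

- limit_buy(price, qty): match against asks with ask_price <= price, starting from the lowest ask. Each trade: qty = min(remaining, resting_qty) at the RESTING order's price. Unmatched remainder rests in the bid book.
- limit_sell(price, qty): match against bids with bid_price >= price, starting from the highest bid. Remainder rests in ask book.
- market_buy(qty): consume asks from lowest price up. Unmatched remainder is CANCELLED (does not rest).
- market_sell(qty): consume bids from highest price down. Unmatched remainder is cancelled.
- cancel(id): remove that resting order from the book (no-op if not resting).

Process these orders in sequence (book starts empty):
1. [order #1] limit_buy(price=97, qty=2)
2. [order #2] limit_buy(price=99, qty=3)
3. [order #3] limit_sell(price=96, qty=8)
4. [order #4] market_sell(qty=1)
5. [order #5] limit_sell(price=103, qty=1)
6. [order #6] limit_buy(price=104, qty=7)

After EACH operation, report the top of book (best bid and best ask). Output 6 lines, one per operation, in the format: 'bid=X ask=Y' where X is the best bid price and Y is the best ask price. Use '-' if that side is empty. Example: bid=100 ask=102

After op 1 [order #1] limit_buy(price=97, qty=2): fills=none; bids=[#1:2@97] asks=[-]
After op 2 [order #2] limit_buy(price=99, qty=3): fills=none; bids=[#2:3@99 #1:2@97] asks=[-]
After op 3 [order #3] limit_sell(price=96, qty=8): fills=#2x#3:3@99 #1x#3:2@97; bids=[-] asks=[#3:3@96]
After op 4 [order #4] market_sell(qty=1): fills=none; bids=[-] asks=[#3:3@96]
After op 5 [order #5] limit_sell(price=103, qty=1): fills=none; bids=[-] asks=[#3:3@96 #5:1@103]
After op 6 [order #6] limit_buy(price=104, qty=7): fills=#6x#3:3@96 #6x#5:1@103; bids=[#6:3@104] asks=[-]

Answer: bid=97 ask=-
bid=99 ask=-
bid=- ask=96
bid=- ask=96
bid=- ask=96
bid=104 ask=-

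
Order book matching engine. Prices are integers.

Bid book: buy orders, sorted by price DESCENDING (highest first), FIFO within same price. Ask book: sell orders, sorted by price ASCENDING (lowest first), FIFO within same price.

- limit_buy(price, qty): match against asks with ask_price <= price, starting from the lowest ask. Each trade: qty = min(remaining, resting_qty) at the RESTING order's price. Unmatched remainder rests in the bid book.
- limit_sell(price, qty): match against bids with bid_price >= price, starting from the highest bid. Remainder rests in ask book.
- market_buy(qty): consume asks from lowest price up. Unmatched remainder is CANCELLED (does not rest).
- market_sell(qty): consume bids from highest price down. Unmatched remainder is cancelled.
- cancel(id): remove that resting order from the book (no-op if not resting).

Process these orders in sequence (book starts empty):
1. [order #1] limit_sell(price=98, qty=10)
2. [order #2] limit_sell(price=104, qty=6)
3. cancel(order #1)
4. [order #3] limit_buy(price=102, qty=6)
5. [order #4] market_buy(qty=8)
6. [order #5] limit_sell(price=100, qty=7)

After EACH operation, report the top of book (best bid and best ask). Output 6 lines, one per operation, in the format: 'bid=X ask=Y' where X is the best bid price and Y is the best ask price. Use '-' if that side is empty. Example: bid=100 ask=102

Answer: bid=- ask=98
bid=- ask=98
bid=- ask=104
bid=102 ask=104
bid=102 ask=-
bid=- ask=100

Derivation:
After op 1 [order #1] limit_sell(price=98, qty=10): fills=none; bids=[-] asks=[#1:10@98]
After op 2 [order #2] limit_sell(price=104, qty=6): fills=none; bids=[-] asks=[#1:10@98 #2:6@104]
After op 3 cancel(order #1): fills=none; bids=[-] asks=[#2:6@104]
After op 4 [order #3] limit_buy(price=102, qty=6): fills=none; bids=[#3:6@102] asks=[#2:6@104]
After op 5 [order #4] market_buy(qty=8): fills=#4x#2:6@104; bids=[#3:6@102] asks=[-]
After op 6 [order #5] limit_sell(price=100, qty=7): fills=#3x#5:6@102; bids=[-] asks=[#5:1@100]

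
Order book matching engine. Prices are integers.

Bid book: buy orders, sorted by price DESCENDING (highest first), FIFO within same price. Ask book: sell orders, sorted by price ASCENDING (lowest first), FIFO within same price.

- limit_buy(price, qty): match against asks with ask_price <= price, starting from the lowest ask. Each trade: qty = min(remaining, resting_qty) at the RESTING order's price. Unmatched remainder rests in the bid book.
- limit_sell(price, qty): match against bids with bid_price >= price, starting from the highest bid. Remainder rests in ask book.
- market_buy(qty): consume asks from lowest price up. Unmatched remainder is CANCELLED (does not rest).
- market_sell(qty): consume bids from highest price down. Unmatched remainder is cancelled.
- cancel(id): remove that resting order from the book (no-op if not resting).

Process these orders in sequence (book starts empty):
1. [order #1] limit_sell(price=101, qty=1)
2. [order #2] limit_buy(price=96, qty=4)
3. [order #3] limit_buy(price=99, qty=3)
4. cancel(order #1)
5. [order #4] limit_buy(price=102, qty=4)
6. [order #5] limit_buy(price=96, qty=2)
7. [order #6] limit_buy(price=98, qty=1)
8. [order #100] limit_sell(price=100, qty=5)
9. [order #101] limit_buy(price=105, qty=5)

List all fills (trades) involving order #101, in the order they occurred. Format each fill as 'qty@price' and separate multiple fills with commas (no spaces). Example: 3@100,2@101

Answer: 1@100

Derivation:
After op 1 [order #1] limit_sell(price=101, qty=1): fills=none; bids=[-] asks=[#1:1@101]
After op 2 [order #2] limit_buy(price=96, qty=4): fills=none; bids=[#2:4@96] asks=[#1:1@101]
After op 3 [order #3] limit_buy(price=99, qty=3): fills=none; bids=[#3:3@99 #2:4@96] asks=[#1:1@101]
After op 4 cancel(order #1): fills=none; bids=[#3:3@99 #2:4@96] asks=[-]
After op 5 [order #4] limit_buy(price=102, qty=4): fills=none; bids=[#4:4@102 #3:3@99 #2:4@96] asks=[-]
After op 6 [order #5] limit_buy(price=96, qty=2): fills=none; bids=[#4:4@102 #3:3@99 #2:4@96 #5:2@96] asks=[-]
After op 7 [order #6] limit_buy(price=98, qty=1): fills=none; bids=[#4:4@102 #3:3@99 #6:1@98 #2:4@96 #5:2@96] asks=[-]
After op 8 [order #100] limit_sell(price=100, qty=5): fills=#4x#100:4@102; bids=[#3:3@99 #6:1@98 #2:4@96 #5:2@96] asks=[#100:1@100]
After op 9 [order #101] limit_buy(price=105, qty=5): fills=#101x#100:1@100; bids=[#101:4@105 #3:3@99 #6:1@98 #2:4@96 #5:2@96] asks=[-]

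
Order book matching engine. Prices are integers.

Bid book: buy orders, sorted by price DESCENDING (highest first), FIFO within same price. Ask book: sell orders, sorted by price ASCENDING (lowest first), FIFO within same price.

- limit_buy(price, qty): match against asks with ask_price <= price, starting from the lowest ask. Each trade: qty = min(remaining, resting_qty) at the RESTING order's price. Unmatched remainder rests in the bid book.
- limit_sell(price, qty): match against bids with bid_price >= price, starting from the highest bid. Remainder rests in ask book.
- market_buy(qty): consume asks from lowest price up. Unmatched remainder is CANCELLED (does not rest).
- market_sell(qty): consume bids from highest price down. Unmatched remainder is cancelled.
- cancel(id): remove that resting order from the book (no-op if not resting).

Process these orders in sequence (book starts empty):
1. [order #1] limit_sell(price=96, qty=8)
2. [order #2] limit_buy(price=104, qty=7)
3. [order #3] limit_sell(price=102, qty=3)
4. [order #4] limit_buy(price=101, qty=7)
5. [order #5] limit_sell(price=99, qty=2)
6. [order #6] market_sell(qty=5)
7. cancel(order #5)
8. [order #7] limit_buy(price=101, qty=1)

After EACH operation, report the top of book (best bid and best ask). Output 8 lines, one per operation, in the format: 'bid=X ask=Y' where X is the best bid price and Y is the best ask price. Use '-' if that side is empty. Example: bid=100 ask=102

Answer: bid=- ask=96
bid=- ask=96
bid=- ask=96
bid=101 ask=102
bid=101 ask=102
bid=- ask=102
bid=- ask=102
bid=101 ask=102

Derivation:
After op 1 [order #1] limit_sell(price=96, qty=8): fills=none; bids=[-] asks=[#1:8@96]
After op 2 [order #2] limit_buy(price=104, qty=7): fills=#2x#1:7@96; bids=[-] asks=[#1:1@96]
After op 3 [order #3] limit_sell(price=102, qty=3): fills=none; bids=[-] asks=[#1:1@96 #3:3@102]
After op 4 [order #4] limit_buy(price=101, qty=7): fills=#4x#1:1@96; bids=[#4:6@101] asks=[#3:3@102]
After op 5 [order #5] limit_sell(price=99, qty=2): fills=#4x#5:2@101; bids=[#4:4@101] asks=[#3:3@102]
After op 6 [order #6] market_sell(qty=5): fills=#4x#6:4@101; bids=[-] asks=[#3:3@102]
After op 7 cancel(order #5): fills=none; bids=[-] asks=[#3:3@102]
After op 8 [order #7] limit_buy(price=101, qty=1): fills=none; bids=[#7:1@101] asks=[#3:3@102]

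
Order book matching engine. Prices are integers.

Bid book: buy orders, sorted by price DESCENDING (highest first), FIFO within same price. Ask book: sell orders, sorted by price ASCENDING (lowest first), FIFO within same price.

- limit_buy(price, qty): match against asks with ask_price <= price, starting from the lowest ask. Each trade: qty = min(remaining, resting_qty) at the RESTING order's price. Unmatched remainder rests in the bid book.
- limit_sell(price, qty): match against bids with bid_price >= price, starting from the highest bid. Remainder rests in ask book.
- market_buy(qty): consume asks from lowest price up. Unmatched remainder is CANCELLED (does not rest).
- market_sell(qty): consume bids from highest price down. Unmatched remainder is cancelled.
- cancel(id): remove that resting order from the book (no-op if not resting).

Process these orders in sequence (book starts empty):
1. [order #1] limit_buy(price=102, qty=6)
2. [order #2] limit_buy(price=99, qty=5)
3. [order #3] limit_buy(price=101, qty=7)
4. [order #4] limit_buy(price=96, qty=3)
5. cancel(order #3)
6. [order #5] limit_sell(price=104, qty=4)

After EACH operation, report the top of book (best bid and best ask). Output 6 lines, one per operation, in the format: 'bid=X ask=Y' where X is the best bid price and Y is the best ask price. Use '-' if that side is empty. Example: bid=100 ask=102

Answer: bid=102 ask=-
bid=102 ask=-
bid=102 ask=-
bid=102 ask=-
bid=102 ask=-
bid=102 ask=104

Derivation:
After op 1 [order #1] limit_buy(price=102, qty=6): fills=none; bids=[#1:6@102] asks=[-]
After op 2 [order #2] limit_buy(price=99, qty=5): fills=none; bids=[#1:6@102 #2:5@99] asks=[-]
After op 3 [order #3] limit_buy(price=101, qty=7): fills=none; bids=[#1:6@102 #3:7@101 #2:5@99] asks=[-]
After op 4 [order #4] limit_buy(price=96, qty=3): fills=none; bids=[#1:6@102 #3:7@101 #2:5@99 #4:3@96] asks=[-]
After op 5 cancel(order #3): fills=none; bids=[#1:6@102 #2:5@99 #4:3@96] asks=[-]
After op 6 [order #5] limit_sell(price=104, qty=4): fills=none; bids=[#1:6@102 #2:5@99 #4:3@96] asks=[#5:4@104]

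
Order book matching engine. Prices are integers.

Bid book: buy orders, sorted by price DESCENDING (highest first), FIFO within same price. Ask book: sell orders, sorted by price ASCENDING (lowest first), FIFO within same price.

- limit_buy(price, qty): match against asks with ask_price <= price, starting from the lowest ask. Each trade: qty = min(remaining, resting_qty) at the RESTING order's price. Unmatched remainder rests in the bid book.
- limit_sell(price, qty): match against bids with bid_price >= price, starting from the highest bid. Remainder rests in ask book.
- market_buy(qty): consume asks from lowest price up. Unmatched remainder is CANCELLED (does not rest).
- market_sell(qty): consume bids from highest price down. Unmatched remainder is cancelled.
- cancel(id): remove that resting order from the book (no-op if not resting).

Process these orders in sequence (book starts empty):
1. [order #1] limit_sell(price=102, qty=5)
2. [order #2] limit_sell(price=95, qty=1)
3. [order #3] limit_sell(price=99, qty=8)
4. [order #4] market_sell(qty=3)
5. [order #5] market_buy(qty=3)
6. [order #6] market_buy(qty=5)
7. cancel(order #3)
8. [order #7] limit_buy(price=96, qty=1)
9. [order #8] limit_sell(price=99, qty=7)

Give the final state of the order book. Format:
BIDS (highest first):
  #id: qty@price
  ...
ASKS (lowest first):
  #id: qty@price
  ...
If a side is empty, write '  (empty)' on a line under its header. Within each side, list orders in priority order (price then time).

Answer: BIDS (highest first):
  #7: 1@96
ASKS (lowest first):
  #8: 7@99
  #1: 5@102

Derivation:
After op 1 [order #1] limit_sell(price=102, qty=5): fills=none; bids=[-] asks=[#1:5@102]
After op 2 [order #2] limit_sell(price=95, qty=1): fills=none; bids=[-] asks=[#2:1@95 #1:5@102]
After op 3 [order #3] limit_sell(price=99, qty=8): fills=none; bids=[-] asks=[#2:1@95 #3:8@99 #1:5@102]
After op 4 [order #4] market_sell(qty=3): fills=none; bids=[-] asks=[#2:1@95 #3:8@99 #1:5@102]
After op 5 [order #5] market_buy(qty=3): fills=#5x#2:1@95 #5x#3:2@99; bids=[-] asks=[#3:6@99 #1:5@102]
After op 6 [order #6] market_buy(qty=5): fills=#6x#3:5@99; bids=[-] asks=[#3:1@99 #1:5@102]
After op 7 cancel(order #3): fills=none; bids=[-] asks=[#1:5@102]
After op 8 [order #7] limit_buy(price=96, qty=1): fills=none; bids=[#7:1@96] asks=[#1:5@102]
After op 9 [order #8] limit_sell(price=99, qty=7): fills=none; bids=[#7:1@96] asks=[#8:7@99 #1:5@102]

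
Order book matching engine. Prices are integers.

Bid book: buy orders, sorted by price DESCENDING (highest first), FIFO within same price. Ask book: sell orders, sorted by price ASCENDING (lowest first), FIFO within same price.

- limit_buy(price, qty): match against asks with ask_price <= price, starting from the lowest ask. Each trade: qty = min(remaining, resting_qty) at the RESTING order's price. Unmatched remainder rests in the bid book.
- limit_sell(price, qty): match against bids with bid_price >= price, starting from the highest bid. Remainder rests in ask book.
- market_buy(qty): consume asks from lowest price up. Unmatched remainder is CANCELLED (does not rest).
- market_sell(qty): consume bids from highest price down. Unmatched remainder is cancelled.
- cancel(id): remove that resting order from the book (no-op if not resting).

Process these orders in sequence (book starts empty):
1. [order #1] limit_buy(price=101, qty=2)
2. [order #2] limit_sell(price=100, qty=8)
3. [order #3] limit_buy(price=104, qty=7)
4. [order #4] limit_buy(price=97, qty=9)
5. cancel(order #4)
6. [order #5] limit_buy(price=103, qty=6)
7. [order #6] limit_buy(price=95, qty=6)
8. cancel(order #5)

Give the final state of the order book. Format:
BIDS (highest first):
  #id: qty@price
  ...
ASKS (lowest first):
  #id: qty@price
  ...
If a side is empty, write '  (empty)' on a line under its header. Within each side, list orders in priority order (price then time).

Answer: BIDS (highest first):
  #3: 1@104
  #6: 6@95
ASKS (lowest first):
  (empty)

Derivation:
After op 1 [order #1] limit_buy(price=101, qty=2): fills=none; bids=[#1:2@101] asks=[-]
After op 2 [order #2] limit_sell(price=100, qty=8): fills=#1x#2:2@101; bids=[-] asks=[#2:6@100]
After op 3 [order #3] limit_buy(price=104, qty=7): fills=#3x#2:6@100; bids=[#3:1@104] asks=[-]
After op 4 [order #4] limit_buy(price=97, qty=9): fills=none; bids=[#3:1@104 #4:9@97] asks=[-]
After op 5 cancel(order #4): fills=none; bids=[#3:1@104] asks=[-]
After op 6 [order #5] limit_buy(price=103, qty=6): fills=none; bids=[#3:1@104 #5:6@103] asks=[-]
After op 7 [order #6] limit_buy(price=95, qty=6): fills=none; bids=[#3:1@104 #5:6@103 #6:6@95] asks=[-]
After op 8 cancel(order #5): fills=none; bids=[#3:1@104 #6:6@95] asks=[-]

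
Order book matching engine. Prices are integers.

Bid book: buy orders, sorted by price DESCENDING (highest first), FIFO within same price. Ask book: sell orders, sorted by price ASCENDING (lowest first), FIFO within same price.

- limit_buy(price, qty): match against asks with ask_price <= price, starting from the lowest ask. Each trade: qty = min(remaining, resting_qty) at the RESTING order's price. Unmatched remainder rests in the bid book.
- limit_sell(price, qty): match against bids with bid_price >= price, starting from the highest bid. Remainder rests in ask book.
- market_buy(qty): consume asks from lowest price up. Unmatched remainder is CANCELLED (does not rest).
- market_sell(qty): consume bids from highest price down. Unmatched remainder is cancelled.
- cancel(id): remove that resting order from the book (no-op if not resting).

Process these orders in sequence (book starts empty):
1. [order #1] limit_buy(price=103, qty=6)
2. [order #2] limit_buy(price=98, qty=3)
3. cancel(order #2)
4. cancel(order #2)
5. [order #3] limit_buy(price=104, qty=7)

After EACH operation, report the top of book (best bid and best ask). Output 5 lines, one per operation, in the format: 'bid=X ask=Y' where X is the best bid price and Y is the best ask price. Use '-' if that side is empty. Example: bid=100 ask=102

After op 1 [order #1] limit_buy(price=103, qty=6): fills=none; bids=[#1:6@103] asks=[-]
After op 2 [order #2] limit_buy(price=98, qty=3): fills=none; bids=[#1:6@103 #2:3@98] asks=[-]
After op 3 cancel(order #2): fills=none; bids=[#1:6@103] asks=[-]
After op 4 cancel(order #2): fills=none; bids=[#1:6@103] asks=[-]
After op 5 [order #3] limit_buy(price=104, qty=7): fills=none; bids=[#3:7@104 #1:6@103] asks=[-]

Answer: bid=103 ask=-
bid=103 ask=-
bid=103 ask=-
bid=103 ask=-
bid=104 ask=-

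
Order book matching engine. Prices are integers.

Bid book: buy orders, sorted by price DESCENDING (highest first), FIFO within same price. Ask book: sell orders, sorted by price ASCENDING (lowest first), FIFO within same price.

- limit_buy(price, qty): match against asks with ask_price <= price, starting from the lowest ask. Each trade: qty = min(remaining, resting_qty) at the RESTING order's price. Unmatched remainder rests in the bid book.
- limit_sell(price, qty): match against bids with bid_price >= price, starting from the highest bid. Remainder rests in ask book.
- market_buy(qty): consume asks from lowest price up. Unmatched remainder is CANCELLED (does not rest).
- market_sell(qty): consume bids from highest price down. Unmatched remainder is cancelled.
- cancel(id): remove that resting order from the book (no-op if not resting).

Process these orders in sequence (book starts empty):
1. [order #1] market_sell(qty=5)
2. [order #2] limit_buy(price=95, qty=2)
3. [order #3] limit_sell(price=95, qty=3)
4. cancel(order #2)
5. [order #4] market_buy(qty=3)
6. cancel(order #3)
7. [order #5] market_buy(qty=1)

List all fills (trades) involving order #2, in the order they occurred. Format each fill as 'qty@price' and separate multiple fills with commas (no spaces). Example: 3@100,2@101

After op 1 [order #1] market_sell(qty=5): fills=none; bids=[-] asks=[-]
After op 2 [order #2] limit_buy(price=95, qty=2): fills=none; bids=[#2:2@95] asks=[-]
After op 3 [order #3] limit_sell(price=95, qty=3): fills=#2x#3:2@95; bids=[-] asks=[#3:1@95]
After op 4 cancel(order #2): fills=none; bids=[-] asks=[#3:1@95]
After op 5 [order #4] market_buy(qty=3): fills=#4x#3:1@95; bids=[-] asks=[-]
After op 6 cancel(order #3): fills=none; bids=[-] asks=[-]
After op 7 [order #5] market_buy(qty=1): fills=none; bids=[-] asks=[-]

Answer: 2@95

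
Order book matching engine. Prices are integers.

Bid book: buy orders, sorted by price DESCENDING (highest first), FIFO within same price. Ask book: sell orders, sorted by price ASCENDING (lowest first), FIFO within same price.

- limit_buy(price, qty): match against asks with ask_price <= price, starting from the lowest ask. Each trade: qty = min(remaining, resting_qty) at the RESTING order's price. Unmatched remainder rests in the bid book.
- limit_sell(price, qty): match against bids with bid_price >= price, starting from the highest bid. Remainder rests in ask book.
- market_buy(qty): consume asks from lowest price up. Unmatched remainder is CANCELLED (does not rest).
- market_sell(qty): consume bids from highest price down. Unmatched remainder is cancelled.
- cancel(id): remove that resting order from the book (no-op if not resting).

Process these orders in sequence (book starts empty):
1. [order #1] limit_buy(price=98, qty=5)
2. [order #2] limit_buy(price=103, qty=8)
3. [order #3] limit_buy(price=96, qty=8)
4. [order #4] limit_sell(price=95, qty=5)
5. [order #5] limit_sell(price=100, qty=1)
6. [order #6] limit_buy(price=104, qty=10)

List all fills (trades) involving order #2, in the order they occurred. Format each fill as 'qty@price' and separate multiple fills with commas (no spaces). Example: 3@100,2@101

Answer: 5@103,1@103

Derivation:
After op 1 [order #1] limit_buy(price=98, qty=5): fills=none; bids=[#1:5@98] asks=[-]
After op 2 [order #2] limit_buy(price=103, qty=8): fills=none; bids=[#2:8@103 #1:5@98] asks=[-]
After op 3 [order #3] limit_buy(price=96, qty=8): fills=none; bids=[#2:8@103 #1:5@98 #3:8@96] asks=[-]
After op 4 [order #4] limit_sell(price=95, qty=5): fills=#2x#4:5@103; bids=[#2:3@103 #1:5@98 #3:8@96] asks=[-]
After op 5 [order #5] limit_sell(price=100, qty=1): fills=#2x#5:1@103; bids=[#2:2@103 #1:5@98 #3:8@96] asks=[-]
After op 6 [order #6] limit_buy(price=104, qty=10): fills=none; bids=[#6:10@104 #2:2@103 #1:5@98 #3:8@96] asks=[-]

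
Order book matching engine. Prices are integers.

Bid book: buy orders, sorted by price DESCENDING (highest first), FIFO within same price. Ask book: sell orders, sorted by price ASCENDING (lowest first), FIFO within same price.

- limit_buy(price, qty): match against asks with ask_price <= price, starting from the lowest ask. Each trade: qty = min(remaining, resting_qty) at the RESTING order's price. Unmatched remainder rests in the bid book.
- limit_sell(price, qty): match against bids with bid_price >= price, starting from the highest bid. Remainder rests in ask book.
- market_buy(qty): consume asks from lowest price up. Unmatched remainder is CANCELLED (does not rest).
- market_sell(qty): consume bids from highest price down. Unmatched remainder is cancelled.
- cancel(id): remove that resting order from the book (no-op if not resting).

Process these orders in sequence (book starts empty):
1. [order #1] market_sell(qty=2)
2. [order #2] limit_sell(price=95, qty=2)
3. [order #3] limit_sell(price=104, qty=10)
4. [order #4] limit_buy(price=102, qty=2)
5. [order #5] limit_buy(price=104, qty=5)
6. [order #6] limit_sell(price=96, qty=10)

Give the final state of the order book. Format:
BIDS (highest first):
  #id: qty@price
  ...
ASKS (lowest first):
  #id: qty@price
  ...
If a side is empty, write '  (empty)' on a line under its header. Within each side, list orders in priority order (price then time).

After op 1 [order #1] market_sell(qty=2): fills=none; bids=[-] asks=[-]
After op 2 [order #2] limit_sell(price=95, qty=2): fills=none; bids=[-] asks=[#2:2@95]
After op 3 [order #3] limit_sell(price=104, qty=10): fills=none; bids=[-] asks=[#2:2@95 #3:10@104]
After op 4 [order #4] limit_buy(price=102, qty=2): fills=#4x#2:2@95; bids=[-] asks=[#3:10@104]
After op 5 [order #5] limit_buy(price=104, qty=5): fills=#5x#3:5@104; bids=[-] asks=[#3:5@104]
After op 6 [order #6] limit_sell(price=96, qty=10): fills=none; bids=[-] asks=[#6:10@96 #3:5@104]

Answer: BIDS (highest first):
  (empty)
ASKS (lowest first):
  #6: 10@96
  #3: 5@104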